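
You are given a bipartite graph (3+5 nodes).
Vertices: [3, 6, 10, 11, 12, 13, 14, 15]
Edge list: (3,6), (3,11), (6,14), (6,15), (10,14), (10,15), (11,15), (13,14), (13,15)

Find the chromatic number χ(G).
χ(G) = 2

Clique number ω(G) = 2 (lower bound: χ ≥ ω).
The graph is bipartite (no odd cycle), so 2 colors suffice: χ(G) = 2.
A valid 2-coloring: color 1: [3, 12, 14, 15]; color 2: [6, 10, 11, 13].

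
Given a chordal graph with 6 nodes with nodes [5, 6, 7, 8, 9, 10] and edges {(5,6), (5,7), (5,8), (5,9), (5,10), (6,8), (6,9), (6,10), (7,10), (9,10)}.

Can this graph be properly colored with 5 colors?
A valid 5-coloring: color 1: [5]; color 2: [8, 10]; color 3: [6, 7]; color 4: [9].
(χ(G) = 4 ≤ 5.)

Yes, G is 5-colorable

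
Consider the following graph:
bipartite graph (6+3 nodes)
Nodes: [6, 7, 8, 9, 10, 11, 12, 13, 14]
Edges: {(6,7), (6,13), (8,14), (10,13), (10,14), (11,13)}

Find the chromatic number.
χ(G) = 2

Clique number ω(G) = 2 (lower bound: χ ≥ ω).
The graph is bipartite (no odd cycle), so 2 colors suffice: χ(G) = 2.
A valid 2-coloring: color 1: [7, 9, 12, 13, 14]; color 2: [6, 8, 10, 11].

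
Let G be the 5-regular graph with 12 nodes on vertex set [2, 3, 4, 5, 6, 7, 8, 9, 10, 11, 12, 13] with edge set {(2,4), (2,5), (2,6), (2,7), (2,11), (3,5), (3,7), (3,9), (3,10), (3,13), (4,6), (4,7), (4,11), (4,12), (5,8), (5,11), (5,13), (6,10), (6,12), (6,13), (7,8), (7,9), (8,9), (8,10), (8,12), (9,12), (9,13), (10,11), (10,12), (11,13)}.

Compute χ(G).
Clique number ω(G) = 3 (lower bound: χ ≥ ω).
Suppose a proper 3-coloring c exists. The clique [2, 4, 6] takes 3 distinct colors; by symmetry let c(2) = 1, c(4) = 2, c(6) = 3.
- Vertex 7: neighbors [2, 4] already have colors [1, 2] ⇒ c(7) = 3.
- Vertex 11: neighbors [2, 4] already have colors [1, 2] ⇒ c(11) = 3.
- Vertex 5: neighbors [2, 11] already have colors [1, 3] ⇒ c(5) = 2.
- Vertex 3: neighbors [5, 7] already have colors [2, 3] ⇒ c(3) = 1.
- Vertex 13: neighbors [3, 5, 6] already have colors [1, 2, 3] — all 3 colors blocked. Contradiction.
The forced assignments end in a contradiction, so G has no proper 3-coloring (χ ≥ 4).
The coloring below uses 4 colors, so χ(G) = 4.
A valid 4-coloring: color 1: [4, 5, 9, 10]; color 2: [7, 11, 12]; color 3: [2, 8, 13]; color 4: [3, 6].

χ(G) = 4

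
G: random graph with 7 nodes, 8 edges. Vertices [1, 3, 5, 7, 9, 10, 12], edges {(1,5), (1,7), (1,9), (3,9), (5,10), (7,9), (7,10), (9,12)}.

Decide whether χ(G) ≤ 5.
A valid 5-coloring: color 1: [5, 9]; color 2: [3, 7, 12]; color 3: [1, 10].
(χ(G) = 3 ≤ 5.)

Yes, G is 5-colorable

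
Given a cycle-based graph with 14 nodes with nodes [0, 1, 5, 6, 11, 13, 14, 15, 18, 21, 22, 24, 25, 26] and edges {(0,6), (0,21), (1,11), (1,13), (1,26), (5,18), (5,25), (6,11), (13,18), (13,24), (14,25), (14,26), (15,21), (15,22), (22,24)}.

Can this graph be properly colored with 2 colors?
Odd cycle [26, 14, 25, 5, 18, 13, 1] needs 3 colors (χ ≥ 3).
Hence χ(G) ≥ 3 > 2, so no proper 2-coloring exists.

No, G is not 2-colorable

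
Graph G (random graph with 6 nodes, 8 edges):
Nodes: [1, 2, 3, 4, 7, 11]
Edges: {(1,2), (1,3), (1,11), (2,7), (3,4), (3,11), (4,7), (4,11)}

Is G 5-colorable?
A valid 5-coloring: color 1: [1, 4]; color 2: [3, 7]; color 3: [2, 11].
(χ(G) = 3 ≤ 5.)

Yes, G is 5-colorable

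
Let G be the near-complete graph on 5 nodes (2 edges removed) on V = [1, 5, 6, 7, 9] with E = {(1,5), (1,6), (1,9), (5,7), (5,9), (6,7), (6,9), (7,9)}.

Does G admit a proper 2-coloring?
No, G is not 2-colorable

The clique on vertices [1, 5, 9] has size 3 > 2, so it alone needs 3 colors.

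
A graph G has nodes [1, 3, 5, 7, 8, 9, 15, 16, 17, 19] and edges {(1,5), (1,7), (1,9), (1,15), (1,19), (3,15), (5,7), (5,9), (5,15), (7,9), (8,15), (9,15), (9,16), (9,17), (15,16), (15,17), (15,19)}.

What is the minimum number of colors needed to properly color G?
χ(G) = 4

Clique number ω(G) = 4 (lower bound: χ ≥ ω).
The clique on [1, 5, 9, 15] has size 4, forcing χ ≥ 4, and the coloring below uses 4 colors, so χ(G) = 4.
A valid 4-coloring: color 1: [7, 15]; color 2: [3, 8, 9, 19]; color 3: [1, 16, 17]; color 4: [5].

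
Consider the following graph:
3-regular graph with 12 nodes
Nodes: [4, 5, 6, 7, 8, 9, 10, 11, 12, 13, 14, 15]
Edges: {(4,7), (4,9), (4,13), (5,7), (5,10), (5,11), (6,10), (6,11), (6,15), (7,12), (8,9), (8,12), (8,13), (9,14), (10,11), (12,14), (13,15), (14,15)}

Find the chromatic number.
χ(G) = 3

Clique number ω(G) = 3 (lower bound: χ ≥ ω).
The clique on [5, 10, 11] has size 3, forcing χ ≥ 3, and the coloring below uses 3 colors, so χ(G) = 3.
A valid 3-coloring: color 1: [5, 6, 9, 12, 13]; color 2: [7, 8, 11, 15]; color 3: [4, 10, 14].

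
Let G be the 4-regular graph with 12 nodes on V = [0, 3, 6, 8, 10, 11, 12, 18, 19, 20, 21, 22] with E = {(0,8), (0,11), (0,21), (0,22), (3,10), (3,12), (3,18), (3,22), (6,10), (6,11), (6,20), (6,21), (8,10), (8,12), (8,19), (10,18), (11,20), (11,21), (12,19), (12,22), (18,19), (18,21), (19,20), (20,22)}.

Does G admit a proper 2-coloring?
No, G is not 2-colorable

The clique on vertices [0, 11, 21] has size 3 > 2, so it alone needs 3 colors.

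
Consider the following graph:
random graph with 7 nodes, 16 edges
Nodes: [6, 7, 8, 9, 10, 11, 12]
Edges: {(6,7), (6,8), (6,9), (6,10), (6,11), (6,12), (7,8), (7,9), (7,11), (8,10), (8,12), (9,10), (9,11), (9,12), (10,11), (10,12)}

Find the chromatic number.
χ(G) = 4

Clique number ω(G) = 4 (lower bound: χ ≥ ω).
The clique on [6, 8, 10, 12] has size 4, forcing χ ≥ 4, and the coloring below uses 4 colors, so χ(G) = 4.
A valid 4-coloring: color 1: [6]; color 2: [8, 9]; color 3: [7, 10]; color 4: [11, 12].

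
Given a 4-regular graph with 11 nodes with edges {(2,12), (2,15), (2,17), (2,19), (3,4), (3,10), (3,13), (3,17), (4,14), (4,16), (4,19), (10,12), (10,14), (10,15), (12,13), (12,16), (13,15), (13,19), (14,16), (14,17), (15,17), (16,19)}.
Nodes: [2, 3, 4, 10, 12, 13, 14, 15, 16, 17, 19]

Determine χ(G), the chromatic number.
Clique number ω(G) = 3 (lower bound: χ ≥ ω).
The clique on [2, 15, 17] has size 3, forcing χ ≥ 3, and the coloring below uses 3 colors, so χ(G) = 3.
A valid 3-coloring: color 1: [3, 12, 14, 15, 19]; color 2: [2, 10, 13, 16]; color 3: [4, 17].

χ(G) = 3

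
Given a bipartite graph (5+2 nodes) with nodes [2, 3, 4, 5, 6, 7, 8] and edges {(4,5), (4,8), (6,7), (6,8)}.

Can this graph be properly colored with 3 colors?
A valid 3-coloring: color 1: [2, 3, 5, 7, 8]; color 2: [4, 6].
(χ(G) = 2 ≤ 3.)

Yes, G is 3-colorable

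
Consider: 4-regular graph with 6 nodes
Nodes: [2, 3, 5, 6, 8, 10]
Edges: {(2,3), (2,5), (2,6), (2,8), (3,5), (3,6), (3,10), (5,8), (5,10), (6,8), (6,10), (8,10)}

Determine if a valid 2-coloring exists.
The clique on vertices [2, 5, 8] has size 3 > 2, so it alone needs 3 colors.

No, G is not 2-colorable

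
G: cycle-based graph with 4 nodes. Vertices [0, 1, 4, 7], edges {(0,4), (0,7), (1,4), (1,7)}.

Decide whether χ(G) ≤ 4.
Yes, G is 4-colorable

A valid 4-coloring: color 1: [4, 7]; color 2: [0, 1].
(χ(G) = 2 ≤ 4.)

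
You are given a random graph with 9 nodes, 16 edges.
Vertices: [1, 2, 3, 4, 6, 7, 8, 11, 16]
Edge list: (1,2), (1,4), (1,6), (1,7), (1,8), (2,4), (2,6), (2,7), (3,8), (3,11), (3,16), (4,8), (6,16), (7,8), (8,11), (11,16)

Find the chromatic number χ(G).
Clique number ω(G) = 3 (lower bound: χ ≥ ω).
The clique on [3, 11, 16] has size 3, forcing χ ≥ 3, and the coloring below uses 3 colors, so χ(G) = 3.
A valid 3-coloring: color 1: [2, 8, 16]; color 2: [1, 11]; color 3: [3, 4, 6, 7].

χ(G) = 3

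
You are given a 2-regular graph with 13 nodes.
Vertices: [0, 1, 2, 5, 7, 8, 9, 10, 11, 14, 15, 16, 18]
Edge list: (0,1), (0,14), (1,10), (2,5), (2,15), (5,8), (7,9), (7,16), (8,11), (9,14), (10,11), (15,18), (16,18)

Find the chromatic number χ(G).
χ(G) = 3

Clique number ω(G) = 2 (lower bound: χ ≥ ω).
Odd cycle [1, 10, 11, 8, 5, 2, 15, 18, 16, 7, 9, 14, 0] needs 3 colors (χ ≥ 3).
The coloring below uses 3 colors, so χ(G) = 3.
A valid 3-coloring: color 1: [1, 5, 11, 14, 15, 16]; color 2: [0, 2, 8, 9, 10, 18]; color 3: [7].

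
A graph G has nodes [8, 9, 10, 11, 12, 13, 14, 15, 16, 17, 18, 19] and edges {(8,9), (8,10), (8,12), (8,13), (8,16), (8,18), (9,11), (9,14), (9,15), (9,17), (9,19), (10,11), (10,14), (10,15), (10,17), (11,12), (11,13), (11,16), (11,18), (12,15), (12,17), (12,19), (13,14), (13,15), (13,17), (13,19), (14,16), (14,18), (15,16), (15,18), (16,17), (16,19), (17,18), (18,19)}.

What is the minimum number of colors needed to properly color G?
Clique number ω(G) = 2 (lower bound: χ ≥ ω).
The graph is bipartite (no odd cycle), so 2 colors suffice: χ(G) = 2.
A valid 2-coloring: color 1: [9, 10, 12, 13, 16, 18]; color 2: [8, 11, 14, 15, 17, 19].

χ(G) = 2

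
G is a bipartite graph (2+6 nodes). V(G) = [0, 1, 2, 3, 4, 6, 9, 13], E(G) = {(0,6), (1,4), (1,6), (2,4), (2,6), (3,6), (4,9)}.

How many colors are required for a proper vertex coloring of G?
χ(G) = 2

Clique number ω(G) = 2 (lower bound: χ ≥ ω).
The graph is bipartite (no odd cycle), so 2 colors suffice: χ(G) = 2.
A valid 2-coloring: color 1: [4, 6, 13]; color 2: [0, 1, 2, 3, 9].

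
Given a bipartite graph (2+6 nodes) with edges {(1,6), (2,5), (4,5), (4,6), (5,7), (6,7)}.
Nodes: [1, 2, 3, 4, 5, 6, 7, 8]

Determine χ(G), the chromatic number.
χ(G) = 2

Clique number ω(G) = 2 (lower bound: χ ≥ ω).
The graph is bipartite (no odd cycle), so 2 colors suffice: χ(G) = 2.
A valid 2-coloring: color 1: [3, 5, 6, 8]; color 2: [1, 2, 4, 7].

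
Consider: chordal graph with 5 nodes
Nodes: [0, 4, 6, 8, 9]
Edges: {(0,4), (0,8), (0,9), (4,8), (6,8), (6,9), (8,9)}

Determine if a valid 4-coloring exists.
A valid 4-coloring: color 1: [8]; color 2: [4, 9]; color 3: [0, 6].
(χ(G) = 3 ≤ 4.)

Yes, G is 4-colorable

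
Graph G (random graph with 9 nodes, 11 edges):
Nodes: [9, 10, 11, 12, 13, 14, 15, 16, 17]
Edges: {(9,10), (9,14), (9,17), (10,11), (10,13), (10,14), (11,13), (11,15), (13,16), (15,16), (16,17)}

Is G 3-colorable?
Yes, G is 3-colorable

A valid 3-coloring: color 1: [10, 12, 16]; color 2: [9, 13, 15]; color 3: [11, 14, 17].
(χ(G) = 3 ≤ 3.)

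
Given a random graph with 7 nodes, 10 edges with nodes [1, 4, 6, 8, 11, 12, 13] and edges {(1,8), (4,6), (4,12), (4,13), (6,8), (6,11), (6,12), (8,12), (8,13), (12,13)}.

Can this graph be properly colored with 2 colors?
No, G is not 2-colorable

The clique on vertices [8, 12, 13] has size 3 > 2, so it alone needs 3 colors.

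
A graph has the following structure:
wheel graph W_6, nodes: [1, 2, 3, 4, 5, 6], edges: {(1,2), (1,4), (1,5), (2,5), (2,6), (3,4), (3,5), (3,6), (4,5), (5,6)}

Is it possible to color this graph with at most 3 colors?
No, G is not 3-colorable

Odd cycle [1, 4, 3, 6, 2] needs 3 colors (χ ≥ 3).
Vertex 5 is adjacent to every vertex of [1, 2, 3, 4, 6], which already need 3 colors among themselves, so 5 needs a new color (χ ≥ 4).
Hence χ(G) ≥ 4 > 3, so no proper 3-coloring exists.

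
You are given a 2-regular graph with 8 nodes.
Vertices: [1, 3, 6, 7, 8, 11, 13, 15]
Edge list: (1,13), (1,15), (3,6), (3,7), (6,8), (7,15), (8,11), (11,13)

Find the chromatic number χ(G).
χ(G) = 2

Clique number ω(G) = 2 (lower bound: χ ≥ ω).
The graph is bipartite (no odd cycle), so 2 colors suffice: χ(G) = 2.
A valid 2-coloring: color 1: [1, 6, 7, 11]; color 2: [3, 8, 13, 15].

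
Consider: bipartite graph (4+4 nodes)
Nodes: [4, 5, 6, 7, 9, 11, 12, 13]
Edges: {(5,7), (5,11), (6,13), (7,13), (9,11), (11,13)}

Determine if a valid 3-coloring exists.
A valid 3-coloring: color 1: [4, 6, 7, 11, 12]; color 2: [5, 9, 13].
(χ(G) = 2 ≤ 3.)

Yes, G is 3-colorable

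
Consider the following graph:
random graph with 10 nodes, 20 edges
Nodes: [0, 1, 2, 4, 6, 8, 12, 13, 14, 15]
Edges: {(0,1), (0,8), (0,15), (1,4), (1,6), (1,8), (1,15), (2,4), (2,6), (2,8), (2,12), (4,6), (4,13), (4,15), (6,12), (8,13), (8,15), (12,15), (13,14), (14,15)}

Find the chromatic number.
Clique number ω(G) = 4 (lower bound: χ ≥ ω).
The clique on [0, 1, 8, 15] has size 4, forcing χ ≥ 4, and the coloring below uses 4 colors, so χ(G) = 4.
A valid 4-coloring: color 1: [6, 13, 15]; color 2: [1, 2, 14]; color 3: [4, 8, 12]; color 4: [0].

χ(G) = 4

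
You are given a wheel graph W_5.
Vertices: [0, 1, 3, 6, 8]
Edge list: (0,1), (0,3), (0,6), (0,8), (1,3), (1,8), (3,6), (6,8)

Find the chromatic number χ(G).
Clique number ω(G) = 3 (lower bound: χ ≥ ω).
The clique on [0, 1, 8] has size 3, forcing χ ≥ 3, and the coloring below uses 3 colors, so χ(G) = 3.
A valid 3-coloring: color 1: [0]; color 2: [1, 6]; color 3: [3, 8].

χ(G) = 3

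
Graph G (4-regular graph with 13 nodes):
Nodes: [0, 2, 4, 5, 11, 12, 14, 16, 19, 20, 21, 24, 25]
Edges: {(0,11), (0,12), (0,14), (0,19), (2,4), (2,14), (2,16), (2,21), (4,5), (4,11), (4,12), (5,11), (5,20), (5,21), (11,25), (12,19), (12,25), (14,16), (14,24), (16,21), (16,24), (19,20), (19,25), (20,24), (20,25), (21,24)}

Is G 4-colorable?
A valid 4-coloring: color 1: [0, 2, 5, 24, 25]; color 2: [11, 12, 14, 20, 21]; color 3: [4, 16, 19].
(χ(G) = 3 ≤ 4.)

Yes, G is 4-colorable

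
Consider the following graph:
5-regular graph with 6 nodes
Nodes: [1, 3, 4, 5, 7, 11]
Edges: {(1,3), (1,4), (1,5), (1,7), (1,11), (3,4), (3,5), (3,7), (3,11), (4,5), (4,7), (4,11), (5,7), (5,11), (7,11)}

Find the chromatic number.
χ(G) = 6

Clique number ω(G) = 6 (lower bound: χ ≥ ω).
The clique on [1, 3, 4, 5, 7, 11] has size 6, forcing χ ≥ 6, and the coloring below uses 6 colors, so χ(G) = 6.
A valid 6-coloring: color 1: [5]; color 2: [7]; color 3: [3]; color 4: [4]; color 5: [1]; color 6: [11].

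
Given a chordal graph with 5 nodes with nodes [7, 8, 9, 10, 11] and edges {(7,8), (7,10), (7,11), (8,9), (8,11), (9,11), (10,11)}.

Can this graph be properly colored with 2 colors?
No, G is not 2-colorable

The clique on vertices [8, 9, 11] has size 3 > 2, so it alone needs 3 colors.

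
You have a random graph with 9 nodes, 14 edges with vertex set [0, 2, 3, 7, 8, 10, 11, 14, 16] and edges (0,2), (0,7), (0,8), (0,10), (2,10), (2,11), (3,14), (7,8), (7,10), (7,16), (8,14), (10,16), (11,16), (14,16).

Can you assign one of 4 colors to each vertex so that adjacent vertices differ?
A valid 4-coloring: color 1: [0, 3, 16]; color 2: [2, 7, 14]; color 3: [8, 10, 11].
(χ(G) = 3 ≤ 4.)

Yes, G is 4-colorable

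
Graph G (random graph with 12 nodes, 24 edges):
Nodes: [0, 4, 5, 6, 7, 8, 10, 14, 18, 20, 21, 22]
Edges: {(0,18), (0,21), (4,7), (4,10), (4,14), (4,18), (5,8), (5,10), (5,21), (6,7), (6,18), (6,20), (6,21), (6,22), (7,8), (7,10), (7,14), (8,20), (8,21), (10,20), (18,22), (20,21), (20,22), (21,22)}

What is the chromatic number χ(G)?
Clique number ω(G) = 4 (lower bound: χ ≥ ω).
The clique on [6, 20, 21, 22] has size 4, forcing χ ≥ 4, and the coloring below uses 4 colors, so χ(G) = 4.
A valid 4-coloring: color 1: [7, 18, 21]; color 2: [0, 4, 5, 20]; color 3: [6, 8, 10, 14]; color 4: [22].

χ(G) = 4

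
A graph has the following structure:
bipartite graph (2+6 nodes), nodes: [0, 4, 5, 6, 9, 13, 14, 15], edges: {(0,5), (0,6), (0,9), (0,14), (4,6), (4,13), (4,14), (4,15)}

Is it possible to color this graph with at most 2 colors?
A valid 2-coloring: color 1: [0, 4]; color 2: [5, 6, 9, 13, 14, 15].
(χ(G) = 2 ≤ 2.)

Yes, G is 2-colorable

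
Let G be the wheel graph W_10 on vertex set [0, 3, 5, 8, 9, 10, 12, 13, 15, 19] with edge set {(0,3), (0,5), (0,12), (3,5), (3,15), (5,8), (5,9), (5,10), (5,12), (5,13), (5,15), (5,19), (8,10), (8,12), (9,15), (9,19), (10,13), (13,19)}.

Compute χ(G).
Clique number ω(G) = 3 (lower bound: χ ≥ ω).
Odd cycle [3, 0, 12, 8, 10, 13, 19, 9, 15] needs 3 colors (χ ≥ 3).
Vertex 5 is adjacent to every vertex of [0, 3, 8, 9, 10, 12, 13, 15, 19], which already need 3 colors among themselves, so 5 needs a new color (χ ≥ 4).
The coloring below uses 4 colors, so χ(G) = 4.
A valid 4-coloring: color 1: [5]; color 2: [3, 9, 10, 12]; color 3: [0, 8, 13, 15]; color 4: [19].

χ(G) = 4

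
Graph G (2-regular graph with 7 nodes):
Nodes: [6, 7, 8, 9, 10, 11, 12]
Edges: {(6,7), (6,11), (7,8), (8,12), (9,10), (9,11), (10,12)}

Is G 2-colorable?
No, G is not 2-colorable

Odd cycle [8, 7, 6, 11, 9, 10, 12] needs 3 colors (χ ≥ 3).
Hence χ(G) ≥ 3 > 2, so no proper 2-coloring exists.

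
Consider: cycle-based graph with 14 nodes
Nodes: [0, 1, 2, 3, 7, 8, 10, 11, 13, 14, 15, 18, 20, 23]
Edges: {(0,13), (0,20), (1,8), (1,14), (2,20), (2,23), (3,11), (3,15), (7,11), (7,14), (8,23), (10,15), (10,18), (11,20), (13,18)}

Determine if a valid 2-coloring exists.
A valid 2-coloring: color 1: [0, 2, 8, 11, 14, 15, 18]; color 2: [1, 3, 7, 10, 13, 20, 23].
(χ(G) = 2 ≤ 2.)

Yes, G is 2-colorable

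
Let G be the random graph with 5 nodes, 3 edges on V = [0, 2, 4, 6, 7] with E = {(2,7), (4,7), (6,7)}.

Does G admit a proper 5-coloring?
A valid 5-coloring: color 1: [0, 7]; color 2: [2, 4, 6].
(χ(G) = 2 ≤ 5.)

Yes, G is 5-colorable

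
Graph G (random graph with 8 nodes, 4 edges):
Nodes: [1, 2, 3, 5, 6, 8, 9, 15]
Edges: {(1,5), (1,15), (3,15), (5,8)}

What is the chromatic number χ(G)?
Clique number ω(G) = 2 (lower bound: χ ≥ ω).
The graph is bipartite (no odd cycle), so 2 colors suffice: χ(G) = 2.
A valid 2-coloring: color 1: [2, 5, 6, 9, 15]; color 2: [1, 3, 8].

χ(G) = 2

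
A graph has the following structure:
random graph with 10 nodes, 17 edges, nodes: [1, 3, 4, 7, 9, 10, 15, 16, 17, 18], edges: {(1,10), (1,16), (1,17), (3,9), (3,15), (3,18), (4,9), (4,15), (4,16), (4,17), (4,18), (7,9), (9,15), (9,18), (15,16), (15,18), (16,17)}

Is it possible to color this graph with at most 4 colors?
Yes, G is 4-colorable

A valid 4-coloring: color 1: [1, 3, 4, 7]; color 2: [10, 15, 17]; color 3: [9, 16]; color 4: [18].
(χ(G) = 4 ≤ 4.)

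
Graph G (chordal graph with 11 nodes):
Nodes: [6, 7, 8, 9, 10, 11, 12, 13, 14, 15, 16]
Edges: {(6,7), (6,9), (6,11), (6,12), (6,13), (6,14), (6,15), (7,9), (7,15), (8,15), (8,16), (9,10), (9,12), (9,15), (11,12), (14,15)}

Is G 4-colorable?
Yes, G is 4-colorable

A valid 4-coloring: color 1: [6, 8, 10]; color 2: [9, 11, 13, 14, 16]; color 3: [12, 15]; color 4: [7].
(χ(G) = 4 ≤ 4.)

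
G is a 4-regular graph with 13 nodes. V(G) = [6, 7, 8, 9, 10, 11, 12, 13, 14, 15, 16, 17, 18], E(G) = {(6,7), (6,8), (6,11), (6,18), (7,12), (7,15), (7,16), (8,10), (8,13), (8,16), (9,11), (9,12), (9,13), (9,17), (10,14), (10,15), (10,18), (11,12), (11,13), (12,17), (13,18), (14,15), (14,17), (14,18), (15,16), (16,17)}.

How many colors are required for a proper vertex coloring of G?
Clique number ω(G) = 3 (lower bound: χ ≥ ω).
The clique on [9, 12, 17] has size 3, forcing χ ≥ 3, and the coloring below uses 3 colors, so χ(G) = 3.
A valid 3-coloring: color 1: [7, 10, 11, 17]; color 2: [6, 12, 13, 14, 16]; color 3: [8, 9, 15, 18].

χ(G) = 3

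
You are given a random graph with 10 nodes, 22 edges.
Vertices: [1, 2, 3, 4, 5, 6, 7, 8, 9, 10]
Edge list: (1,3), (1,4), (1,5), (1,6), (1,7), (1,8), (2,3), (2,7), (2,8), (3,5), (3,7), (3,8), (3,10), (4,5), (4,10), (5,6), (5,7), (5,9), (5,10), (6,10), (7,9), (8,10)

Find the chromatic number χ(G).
χ(G) = 4

Clique number ω(G) = 4 (lower bound: χ ≥ ω).
The clique on [1, 3, 5, 7] has size 4, forcing χ ≥ 4, and the coloring below uses 4 colors, so χ(G) = 4.
A valid 4-coloring: color 1: [5, 8]; color 2: [3, 4, 6, 9]; color 3: [1, 2, 10]; color 4: [7].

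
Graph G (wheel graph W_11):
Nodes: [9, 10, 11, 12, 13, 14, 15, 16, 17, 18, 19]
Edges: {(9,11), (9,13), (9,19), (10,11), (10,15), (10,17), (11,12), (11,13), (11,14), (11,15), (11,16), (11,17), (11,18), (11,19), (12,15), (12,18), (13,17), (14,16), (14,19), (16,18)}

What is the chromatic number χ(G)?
Clique number ω(G) = 3 (lower bound: χ ≥ ω).
The clique on [9, 11, 19] has size 3, forcing χ ≥ 3, and the coloring below uses 3 colors, so χ(G) = 3.
A valid 3-coloring: color 1: [11]; color 2: [9, 14, 15, 17, 18]; color 3: [10, 12, 13, 16, 19].

χ(G) = 3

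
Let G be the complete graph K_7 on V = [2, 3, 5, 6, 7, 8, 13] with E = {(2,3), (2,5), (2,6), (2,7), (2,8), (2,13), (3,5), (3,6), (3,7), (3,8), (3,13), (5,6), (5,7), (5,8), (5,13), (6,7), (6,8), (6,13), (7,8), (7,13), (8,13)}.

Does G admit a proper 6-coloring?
No, G is not 6-colorable

The clique on vertices [2, 3, 5, 6, 7, 8, 13] has size 7 > 6, so it alone needs 7 colors.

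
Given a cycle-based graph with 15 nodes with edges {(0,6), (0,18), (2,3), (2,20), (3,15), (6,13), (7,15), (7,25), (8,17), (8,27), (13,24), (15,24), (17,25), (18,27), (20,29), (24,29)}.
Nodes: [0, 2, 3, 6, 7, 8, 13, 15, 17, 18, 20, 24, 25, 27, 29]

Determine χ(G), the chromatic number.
Clique number ω(G) = 2 (lower bound: χ ≥ ω).
Odd cycle [7, 25, 17, 8, 27, 18, 0, 6, 13, 24, 15] needs 3 colors (χ ≥ 3).
The coloring below uses 3 colors, so χ(G) = 3.
A valid 3-coloring: color 1: [2, 6, 8, 15, 18, 25, 29]; color 2: [0, 3, 7, 17, 20, 24, 27]; color 3: [13].

χ(G) = 3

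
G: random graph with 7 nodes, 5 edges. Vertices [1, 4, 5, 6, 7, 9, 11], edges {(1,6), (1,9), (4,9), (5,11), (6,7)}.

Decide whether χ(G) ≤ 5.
Yes, G is 5-colorable

A valid 5-coloring: color 1: [1, 4, 7, 11]; color 2: [5, 6, 9].
(χ(G) = 2 ≤ 5.)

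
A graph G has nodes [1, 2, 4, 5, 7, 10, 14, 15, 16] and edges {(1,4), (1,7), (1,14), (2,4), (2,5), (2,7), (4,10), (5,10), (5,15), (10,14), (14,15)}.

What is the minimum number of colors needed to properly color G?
Clique number ω(G) = 2 (lower bound: χ ≥ ω).
The graph is bipartite (no odd cycle), so 2 colors suffice: χ(G) = 2.
A valid 2-coloring: color 1: [4, 5, 7, 14, 16]; color 2: [1, 2, 10, 15].

χ(G) = 2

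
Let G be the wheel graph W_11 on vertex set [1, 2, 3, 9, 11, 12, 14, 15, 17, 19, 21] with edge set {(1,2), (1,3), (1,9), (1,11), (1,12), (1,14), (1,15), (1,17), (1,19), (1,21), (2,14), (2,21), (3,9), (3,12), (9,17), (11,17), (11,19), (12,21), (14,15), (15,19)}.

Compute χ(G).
χ(G) = 3

Clique number ω(G) = 3 (lower bound: χ ≥ ω).
The clique on [1, 2, 21] has size 3, forcing χ ≥ 3, and the coloring below uses 3 colors, so χ(G) = 3.
A valid 3-coloring: color 1: [1]; color 2: [3, 14, 17, 19, 21]; color 3: [2, 9, 11, 12, 15].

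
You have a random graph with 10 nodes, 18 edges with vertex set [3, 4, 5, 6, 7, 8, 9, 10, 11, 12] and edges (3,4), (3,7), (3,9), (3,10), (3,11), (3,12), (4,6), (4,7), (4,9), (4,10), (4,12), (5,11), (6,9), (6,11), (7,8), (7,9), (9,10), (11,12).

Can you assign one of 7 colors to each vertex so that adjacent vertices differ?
A valid 7-coloring: color 1: [4, 8, 11]; color 2: [3, 5, 6]; color 3: [9, 12]; color 4: [7, 10].
(χ(G) = 4 ≤ 7.)

Yes, G is 7-colorable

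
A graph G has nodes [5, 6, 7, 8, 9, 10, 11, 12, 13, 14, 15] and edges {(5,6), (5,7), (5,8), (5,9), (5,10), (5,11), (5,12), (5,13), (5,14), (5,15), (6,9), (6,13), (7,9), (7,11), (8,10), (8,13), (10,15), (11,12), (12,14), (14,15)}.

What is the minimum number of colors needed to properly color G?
Clique number ω(G) = 3 (lower bound: χ ≥ ω).
The clique on [5, 6, 9] has size 3, forcing χ ≥ 3, and the coloring below uses 3 colors, so χ(G) = 3.
A valid 3-coloring: color 1: [5]; color 2: [9, 10, 11, 13, 14]; color 3: [6, 7, 8, 12, 15].

χ(G) = 3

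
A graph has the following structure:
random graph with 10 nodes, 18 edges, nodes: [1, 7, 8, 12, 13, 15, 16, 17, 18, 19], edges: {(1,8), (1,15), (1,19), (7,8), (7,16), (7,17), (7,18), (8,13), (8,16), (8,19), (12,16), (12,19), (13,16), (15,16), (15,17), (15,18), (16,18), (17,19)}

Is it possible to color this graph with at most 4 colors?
Yes, G is 4-colorable

A valid 4-coloring: color 1: [1, 16, 17]; color 2: [8, 12, 18]; color 3: [7, 13, 15, 19].
(χ(G) = 3 ≤ 4.)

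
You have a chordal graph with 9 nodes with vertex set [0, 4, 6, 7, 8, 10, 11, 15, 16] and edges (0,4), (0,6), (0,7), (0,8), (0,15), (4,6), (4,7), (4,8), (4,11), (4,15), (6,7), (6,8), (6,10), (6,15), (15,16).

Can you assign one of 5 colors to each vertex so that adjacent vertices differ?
A valid 5-coloring: color 1: [4, 10, 16]; color 2: [6, 11]; color 3: [0]; color 4: [7, 8, 15].
(χ(G) = 4 ≤ 5.)

Yes, G is 5-colorable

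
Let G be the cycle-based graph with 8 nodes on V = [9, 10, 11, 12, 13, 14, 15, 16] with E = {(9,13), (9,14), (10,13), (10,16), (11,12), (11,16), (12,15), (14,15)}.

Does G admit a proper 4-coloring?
Yes, G is 4-colorable

A valid 4-coloring: color 1: [12, 13, 14, 16]; color 2: [9, 10, 11, 15].
(χ(G) = 2 ≤ 4.)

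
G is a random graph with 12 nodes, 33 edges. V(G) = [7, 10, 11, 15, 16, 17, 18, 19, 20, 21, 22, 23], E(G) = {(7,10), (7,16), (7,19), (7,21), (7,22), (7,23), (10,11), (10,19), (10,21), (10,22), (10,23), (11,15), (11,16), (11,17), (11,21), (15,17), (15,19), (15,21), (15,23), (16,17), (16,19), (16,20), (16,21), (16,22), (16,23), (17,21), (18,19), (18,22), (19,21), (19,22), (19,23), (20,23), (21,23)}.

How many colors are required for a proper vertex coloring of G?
χ(G) = 5

Clique number ω(G) = 5 (lower bound: χ ≥ ω).
The clique on [7, 16, 19, 21, 23] has size 5, forcing χ ≥ 5, and the coloring below uses 5 colors, so χ(G) = 5.
A valid 5-coloring: color 1: [17, 19, 20]; color 2: [10, 15, 16, 18]; color 3: [21, 22]; color 4: [11, 23]; color 5: [7].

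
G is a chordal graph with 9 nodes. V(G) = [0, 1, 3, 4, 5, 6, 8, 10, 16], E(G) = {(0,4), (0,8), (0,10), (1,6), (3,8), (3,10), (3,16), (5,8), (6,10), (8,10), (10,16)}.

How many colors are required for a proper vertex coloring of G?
χ(G) = 3

Clique number ω(G) = 3 (lower bound: χ ≥ ω).
The clique on [0, 8, 10] has size 3, forcing χ ≥ 3, and the coloring below uses 3 colors, so χ(G) = 3.
A valid 3-coloring: color 1: [1, 4, 5, 10]; color 2: [6, 8, 16]; color 3: [0, 3].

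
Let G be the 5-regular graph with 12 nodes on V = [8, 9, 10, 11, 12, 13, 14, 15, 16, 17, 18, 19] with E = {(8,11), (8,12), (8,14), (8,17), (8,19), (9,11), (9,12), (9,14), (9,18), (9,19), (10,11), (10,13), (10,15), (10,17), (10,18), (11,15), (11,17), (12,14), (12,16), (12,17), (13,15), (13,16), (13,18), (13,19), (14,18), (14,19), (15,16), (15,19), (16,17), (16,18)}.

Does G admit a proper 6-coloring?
Yes, G is 6-colorable

A valid 6-coloring: color 1: [8, 9, 10, 16]; color 2: [12, 15, 18]; color 3: [13, 14, 17]; color 4: [11, 19].
(χ(G) = 4 ≤ 6.)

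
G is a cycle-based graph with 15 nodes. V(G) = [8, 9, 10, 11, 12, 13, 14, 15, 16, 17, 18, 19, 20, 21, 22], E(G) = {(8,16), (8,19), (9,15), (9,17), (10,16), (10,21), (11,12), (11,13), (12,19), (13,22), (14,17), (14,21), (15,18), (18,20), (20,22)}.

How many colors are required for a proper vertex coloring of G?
χ(G) = 3

Clique number ω(G) = 2 (lower bound: χ ≥ ω).
Odd cycle [9, 15, 18, 20, 22, 13, 11, 12, 19, 8, 16, 10, 21, 14, 17] needs 3 colors (χ ≥ 3).
The coloring below uses 3 colors, so χ(G) = 3.
A valid 3-coloring: color 1: [9, 11, 14, 16, 18, 19, 22]; color 2: [8, 10, 12, 13, 15, 17, 20]; color 3: [21].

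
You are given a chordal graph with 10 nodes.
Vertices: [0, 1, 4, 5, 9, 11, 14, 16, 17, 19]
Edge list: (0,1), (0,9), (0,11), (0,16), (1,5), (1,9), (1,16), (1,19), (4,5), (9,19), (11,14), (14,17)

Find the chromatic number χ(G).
χ(G) = 3

Clique number ω(G) = 3 (lower bound: χ ≥ ω).
The clique on [0, 1, 16] has size 3, forcing χ ≥ 3, and the coloring below uses 3 colors, so χ(G) = 3.
A valid 3-coloring: color 1: [1, 4, 11, 17]; color 2: [0, 5, 14, 19]; color 3: [9, 16].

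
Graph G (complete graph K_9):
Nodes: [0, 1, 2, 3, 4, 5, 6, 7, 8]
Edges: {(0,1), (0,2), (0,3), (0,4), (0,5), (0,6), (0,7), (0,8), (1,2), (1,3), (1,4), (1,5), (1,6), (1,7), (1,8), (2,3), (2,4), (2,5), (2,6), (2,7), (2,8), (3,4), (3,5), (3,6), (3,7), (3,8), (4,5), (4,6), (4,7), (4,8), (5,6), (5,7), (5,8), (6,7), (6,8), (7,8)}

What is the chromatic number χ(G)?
Clique number ω(G) = 9 (lower bound: χ ≥ ω).
The clique on [0, 1, 2, 3, 4, 5, 6, 7, 8] has size 9, forcing χ ≥ 9, and the coloring below uses 9 colors, so χ(G) = 9.
A valid 9-coloring: color 1: [1]; color 2: [4]; color 3: [0]; color 4: [2]; color 5: [5]; color 6: [3]; color 7: [6]; color 8: [7]; color 9: [8].

χ(G) = 9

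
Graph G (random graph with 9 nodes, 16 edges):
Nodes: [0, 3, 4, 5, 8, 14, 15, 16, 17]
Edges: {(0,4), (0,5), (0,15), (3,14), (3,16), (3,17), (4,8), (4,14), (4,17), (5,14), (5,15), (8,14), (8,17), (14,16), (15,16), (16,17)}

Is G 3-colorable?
A valid 3-coloring: color 1: [0, 14, 17]; color 2: [5, 8, 16]; color 3: [3, 4, 15].
(χ(G) = 3 ≤ 3.)

Yes, G is 3-colorable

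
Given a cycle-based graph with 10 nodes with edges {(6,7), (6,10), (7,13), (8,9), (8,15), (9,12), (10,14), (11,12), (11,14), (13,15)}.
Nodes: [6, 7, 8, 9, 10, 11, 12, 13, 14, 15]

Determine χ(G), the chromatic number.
Clique number ω(G) = 2 (lower bound: χ ≥ ω).
The graph is bipartite (no odd cycle), so 2 colors suffice: χ(G) = 2.
A valid 2-coloring: color 1: [6, 8, 12, 13, 14]; color 2: [7, 9, 10, 11, 15].

χ(G) = 2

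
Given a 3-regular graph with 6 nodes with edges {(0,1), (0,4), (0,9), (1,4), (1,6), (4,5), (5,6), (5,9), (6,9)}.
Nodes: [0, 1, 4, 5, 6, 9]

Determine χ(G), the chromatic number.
χ(G) = 3

Clique number ω(G) = 3 (lower bound: χ ≥ ω).
The clique on [0, 1, 4] has size 3, forcing χ ≥ 3, and the coloring below uses 3 colors, so χ(G) = 3.
A valid 3-coloring: color 1: [0, 6]; color 2: [1, 5]; color 3: [4, 9].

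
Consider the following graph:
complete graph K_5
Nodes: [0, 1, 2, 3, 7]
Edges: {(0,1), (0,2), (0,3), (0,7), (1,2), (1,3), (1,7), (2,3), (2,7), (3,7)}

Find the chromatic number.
χ(G) = 5

Clique number ω(G) = 5 (lower bound: χ ≥ ω).
The clique on [0, 1, 2, 3, 7] has size 5, forcing χ ≥ 5, and the coloring below uses 5 colors, so χ(G) = 5.
A valid 5-coloring: color 1: [0]; color 2: [1]; color 3: [3]; color 4: [7]; color 5: [2].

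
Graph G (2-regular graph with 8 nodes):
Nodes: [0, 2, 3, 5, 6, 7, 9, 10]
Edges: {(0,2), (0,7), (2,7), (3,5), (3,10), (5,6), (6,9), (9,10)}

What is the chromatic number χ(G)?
Clique number ω(G) = 3 (lower bound: χ ≥ ω).
The clique on [0, 2, 7] has size 3, forcing χ ≥ 3, and the coloring below uses 3 colors, so χ(G) = 3.
A valid 3-coloring: color 1: [3, 7, 9]; color 2: [2, 6, 10]; color 3: [0, 5].

χ(G) = 3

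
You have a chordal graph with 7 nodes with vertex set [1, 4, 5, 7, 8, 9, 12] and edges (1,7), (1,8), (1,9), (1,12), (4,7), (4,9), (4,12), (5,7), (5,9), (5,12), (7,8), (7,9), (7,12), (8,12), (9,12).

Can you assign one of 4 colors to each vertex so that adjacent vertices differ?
Yes, G is 4-colorable

A valid 4-coloring: color 1: [7]; color 2: [12]; color 3: [8, 9]; color 4: [1, 4, 5].
(χ(G) = 4 ≤ 4.)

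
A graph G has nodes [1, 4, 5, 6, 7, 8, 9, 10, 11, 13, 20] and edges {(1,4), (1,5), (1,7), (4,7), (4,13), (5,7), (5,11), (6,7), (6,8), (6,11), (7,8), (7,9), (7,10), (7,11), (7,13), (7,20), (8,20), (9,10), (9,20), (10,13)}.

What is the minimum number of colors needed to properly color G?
Clique number ω(G) = 3 (lower bound: χ ≥ ω).
The clique on [1, 4, 7] has size 3, forcing χ ≥ 3, and the coloring below uses 3 colors, so χ(G) = 3.
A valid 3-coloring: color 1: [7]; color 2: [1, 8, 9, 11, 13]; color 3: [4, 5, 6, 10, 20].

χ(G) = 3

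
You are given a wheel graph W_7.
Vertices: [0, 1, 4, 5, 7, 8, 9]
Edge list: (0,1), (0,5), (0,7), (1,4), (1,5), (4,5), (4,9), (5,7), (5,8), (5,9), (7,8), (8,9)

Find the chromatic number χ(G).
Clique number ω(G) = 3 (lower bound: χ ≥ ω).
The clique on [0, 1, 5] has size 3, forcing χ ≥ 3, and the coloring below uses 3 colors, so χ(G) = 3.
A valid 3-coloring: color 1: [5]; color 2: [0, 4, 8]; color 3: [1, 7, 9].

χ(G) = 3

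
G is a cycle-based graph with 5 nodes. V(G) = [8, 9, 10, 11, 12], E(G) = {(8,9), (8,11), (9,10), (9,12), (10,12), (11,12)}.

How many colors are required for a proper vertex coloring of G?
χ(G) = 3

Clique number ω(G) = 3 (lower bound: χ ≥ ω).
The clique on [9, 10, 12] has size 3, forcing χ ≥ 3, and the coloring below uses 3 colors, so χ(G) = 3.
A valid 3-coloring: color 1: [8, 12]; color 2: [9, 11]; color 3: [10].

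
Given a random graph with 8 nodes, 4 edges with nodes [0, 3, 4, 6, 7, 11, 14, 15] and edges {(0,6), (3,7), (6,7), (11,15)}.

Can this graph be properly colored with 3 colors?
A valid 3-coloring: color 1: [3, 4, 6, 14, 15]; color 2: [0, 7, 11].
(χ(G) = 2 ≤ 3.)

Yes, G is 3-colorable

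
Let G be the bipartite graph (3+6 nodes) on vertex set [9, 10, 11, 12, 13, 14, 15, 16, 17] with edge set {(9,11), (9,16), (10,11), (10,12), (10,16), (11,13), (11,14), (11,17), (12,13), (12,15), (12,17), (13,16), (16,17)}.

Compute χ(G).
Clique number ω(G) = 2 (lower bound: χ ≥ ω).
The graph is bipartite (no odd cycle), so 2 colors suffice: χ(G) = 2.
A valid 2-coloring: color 1: [11, 12, 16]; color 2: [9, 10, 13, 14, 15, 17].

χ(G) = 2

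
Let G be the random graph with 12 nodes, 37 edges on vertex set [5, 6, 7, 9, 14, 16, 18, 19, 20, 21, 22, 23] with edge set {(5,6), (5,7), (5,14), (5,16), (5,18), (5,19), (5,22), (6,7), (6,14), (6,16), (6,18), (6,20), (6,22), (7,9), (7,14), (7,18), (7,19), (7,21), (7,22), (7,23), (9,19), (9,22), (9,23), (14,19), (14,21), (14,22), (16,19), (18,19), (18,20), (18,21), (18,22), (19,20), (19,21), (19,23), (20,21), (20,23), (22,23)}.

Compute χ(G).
Clique number ω(G) = 5 (lower bound: χ ≥ ω).
The clique on [5, 6, 7, 18, 22] has size 5, forcing χ ≥ 5, and the coloring below uses 5 colors, so χ(G) = 5.
A valid 5-coloring: color 1: [7, 16, 20]; color 2: [6, 19]; color 3: [14, 18, 23]; color 4: [5, 9, 21]; color 5: [22].

χ(G) = 5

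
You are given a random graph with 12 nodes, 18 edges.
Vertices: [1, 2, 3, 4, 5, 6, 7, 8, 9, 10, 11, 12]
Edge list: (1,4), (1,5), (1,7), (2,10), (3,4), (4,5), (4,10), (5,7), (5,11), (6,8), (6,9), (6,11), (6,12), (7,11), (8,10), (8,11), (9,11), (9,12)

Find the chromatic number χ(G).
χ(G) = 3

Clique number ω(G) = 3 (lower bound: χ ≥ ω).
The clique on [1, 4, 5] has size 3, forcing χ ≥ 3, and the coloring below uses 3 colors, so χ(G) = 3.
A valid 3-coloring: color 1: [1, 3, 10, 11, 12]; color 2: [2, 5, 6]; color 3: [4, 7, 8, 9].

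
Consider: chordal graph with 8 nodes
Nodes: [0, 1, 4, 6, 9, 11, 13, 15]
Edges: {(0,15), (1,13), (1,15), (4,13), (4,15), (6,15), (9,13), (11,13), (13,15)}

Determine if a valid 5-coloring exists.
A valid 5-coloring: color 1: [0, 6, 13]; color 2: [9, 11, 15]; color 3: [1, 4].
(χ(G) = 3 ≤ 5.)

Yes, G is 5-colorable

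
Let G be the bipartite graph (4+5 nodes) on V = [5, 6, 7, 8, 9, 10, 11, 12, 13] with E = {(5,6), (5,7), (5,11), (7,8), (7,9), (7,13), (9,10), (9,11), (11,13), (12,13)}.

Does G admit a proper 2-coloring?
A valid 2-coloring: color 1: [6, 7, 10, 11, 12]; color 2: [5, 8, 9, 13].
(χ(G) = 2 ≤ 2.)

Yes, G is 2-colorable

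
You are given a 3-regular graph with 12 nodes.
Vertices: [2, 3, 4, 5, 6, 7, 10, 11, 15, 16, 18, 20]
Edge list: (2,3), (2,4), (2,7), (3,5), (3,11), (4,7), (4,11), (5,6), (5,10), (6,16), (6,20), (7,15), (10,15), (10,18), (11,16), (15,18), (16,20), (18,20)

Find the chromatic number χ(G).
Clique number ω(G) = 3 (lower bound: χ ≥ ω).
The clique on [2, 4, 7] has size 3, forcing χ ≥ 3, and the coloring below uses 3 colors, so χ(G) = 3.
A valid 3-coloring: color 1: [2, 5, 16, 18]; color 2: [6, 7, 10, 11]; color 3: [3, 4, 15, 20].

χ(G) = 3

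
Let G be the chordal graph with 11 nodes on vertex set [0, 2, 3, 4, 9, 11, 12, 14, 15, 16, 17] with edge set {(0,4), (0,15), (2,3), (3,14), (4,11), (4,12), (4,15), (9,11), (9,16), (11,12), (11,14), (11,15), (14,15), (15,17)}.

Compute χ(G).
χ(G) = 3

Clique number ω(G) = 3 (lower bound: χ ≥ ω).
The clique on [0, 4, 15] has size 3, forcing χ ≥ 3, and the coloring below uses 3 colors, so χ(G) = 3.
A valid 3-coloring: color 1: [3, 9, 12, 15]; color 2: [0, 2, 11, 16, 17]; color 3: [4, 14].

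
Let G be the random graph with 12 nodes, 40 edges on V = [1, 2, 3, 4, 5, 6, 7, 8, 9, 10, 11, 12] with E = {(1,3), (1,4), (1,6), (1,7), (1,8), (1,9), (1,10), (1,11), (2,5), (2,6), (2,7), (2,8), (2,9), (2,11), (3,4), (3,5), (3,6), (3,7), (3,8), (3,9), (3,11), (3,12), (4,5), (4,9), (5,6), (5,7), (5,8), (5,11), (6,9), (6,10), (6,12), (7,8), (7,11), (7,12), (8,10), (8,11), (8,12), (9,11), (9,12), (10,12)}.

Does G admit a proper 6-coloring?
A valid 6-coloring: color 1: [2, 3, 10]; color 2: [1, 5, 12]; color 3: [8, 9]; color 4: [4, 6, 7]; color 5: [11].
(χ(G) = 5 ≤ 6.)

Yes, G is 6-colorable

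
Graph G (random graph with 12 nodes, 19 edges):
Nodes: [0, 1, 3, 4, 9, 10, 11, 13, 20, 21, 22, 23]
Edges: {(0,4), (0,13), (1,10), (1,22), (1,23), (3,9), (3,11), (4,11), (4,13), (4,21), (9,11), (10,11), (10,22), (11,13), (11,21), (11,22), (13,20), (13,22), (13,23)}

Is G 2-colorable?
The clique on vertices [0, 4, 13] has size 3 > 2, so it alone needs 3 colors.

No, G is not 2-colorable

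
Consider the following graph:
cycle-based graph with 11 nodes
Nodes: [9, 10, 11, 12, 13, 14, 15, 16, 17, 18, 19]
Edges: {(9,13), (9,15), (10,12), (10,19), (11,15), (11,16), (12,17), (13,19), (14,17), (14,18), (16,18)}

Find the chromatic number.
χ(G) = 3

Clique number ω(G) = 2 (lower bound: χ ≥ ω).
Odd cycle [13, 9, 15, 11, 16, 18, 14, 17, 12, 10, 19] needs 3 colors (χ ≥ 3).
The coloring below uses 3 colors, so χ(G) = 3.
A valid 3-coloring: color 1: [10, 13, 14, 15, 16]; color 2: [9, 11, 17, 18, 19]; color 3: [12].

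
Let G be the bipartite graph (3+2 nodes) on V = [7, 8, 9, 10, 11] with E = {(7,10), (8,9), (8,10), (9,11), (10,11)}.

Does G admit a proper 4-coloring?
A valid 4-coloring: color 1: [9, 10]; color 2: [7, 8, 11].
(χ(G) = 2 ≤ 4.)

Yes, G is 4-colorable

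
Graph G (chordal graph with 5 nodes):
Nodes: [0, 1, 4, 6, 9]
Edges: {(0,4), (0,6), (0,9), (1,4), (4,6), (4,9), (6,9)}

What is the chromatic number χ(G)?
Clique number ω(G) = 4 (lower bound: χ ≥ ω).
The clique on [0, 4, 6, 9] has size 4, forcing χ ≥ 4, and the coloring below uses 4 colors, so χ(G) = 4.
A valid 4-coloring: color 1: [4]; color 2: [1, 9]; color 3: [6]; color 4: [0].

χ(G) = 4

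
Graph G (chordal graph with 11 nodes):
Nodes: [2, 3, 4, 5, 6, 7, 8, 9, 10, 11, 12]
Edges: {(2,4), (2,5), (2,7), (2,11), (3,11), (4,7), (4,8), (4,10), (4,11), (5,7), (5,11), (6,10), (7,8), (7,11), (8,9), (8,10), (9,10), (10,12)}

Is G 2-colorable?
The clique on vertices [2, 4, 7, 11] has size 4 > 2, so it alone needs 4 colors.

No, G is not 2-colorable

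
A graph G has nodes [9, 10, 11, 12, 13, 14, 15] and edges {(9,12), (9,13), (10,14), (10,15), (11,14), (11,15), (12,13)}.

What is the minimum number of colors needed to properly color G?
Clique number ω(G) = 3 (lower bound: χ ≥ ω).
The clique on [9, 12, 13] has size 3, forcing χ ≥ 3, and the coloring below uses 3 colors, so χ(G) = 3.
A valid 3-coloring: color 1: [9, 10, 11]; color 2: [12, 14, 15]; color 3: [13].

χ(G) = 3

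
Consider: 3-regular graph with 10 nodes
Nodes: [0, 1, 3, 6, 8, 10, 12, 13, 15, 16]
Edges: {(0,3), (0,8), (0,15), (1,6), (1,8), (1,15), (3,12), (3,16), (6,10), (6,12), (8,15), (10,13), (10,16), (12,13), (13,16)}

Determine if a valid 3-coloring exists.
A valid 3-coloring: color 1: [6, 15, 16]; color 2: [3, 8, 13]; color 3: [0, 1, 10, 12].
(χ(G) = 3 ≤ 3.)

Yes, G is 3-colorable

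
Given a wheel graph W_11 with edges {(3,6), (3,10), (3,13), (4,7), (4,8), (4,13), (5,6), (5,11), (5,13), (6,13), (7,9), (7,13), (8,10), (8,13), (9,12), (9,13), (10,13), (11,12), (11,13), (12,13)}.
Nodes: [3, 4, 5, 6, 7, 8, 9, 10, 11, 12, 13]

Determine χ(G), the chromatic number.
Clique number ω(G) = 3 (lower bound: χ ≥ ω).
The clique on [3, 10, 13] has size 3, forcing χ ≥ 3, and the coloring below uses 3 colors, so χ(G) = 3.
A valid 3-coloring: color 1: [13]; color 2: [3, 5, 7, 8, 12]; color 3: [4, 6, 9, 10, 11].

χ(G) = 3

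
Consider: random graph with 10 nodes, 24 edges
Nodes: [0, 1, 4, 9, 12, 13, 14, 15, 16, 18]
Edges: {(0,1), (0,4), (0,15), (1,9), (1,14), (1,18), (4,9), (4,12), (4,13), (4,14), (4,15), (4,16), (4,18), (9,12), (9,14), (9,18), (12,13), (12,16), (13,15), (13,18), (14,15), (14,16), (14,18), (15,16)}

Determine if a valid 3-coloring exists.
The clique on vertices [1, 9, 14, 18] has size 4 > 3, so it alone needs 4 colors.

No, G is not 3-colorable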